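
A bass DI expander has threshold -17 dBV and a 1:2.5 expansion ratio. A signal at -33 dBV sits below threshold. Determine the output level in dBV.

-57 dBV

Undershoot = (-17) − (-33) = 16 dB.
At 1:2.5, that expands to 40 dB under threshold.
Output = -17 − 40 = -57 dBV.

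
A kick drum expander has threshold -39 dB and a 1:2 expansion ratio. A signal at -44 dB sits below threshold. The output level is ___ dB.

The input is 5 dB below the -39 dB threshold.
A 1:2 expander multiplies undershoot by 2: 5 × 2 = 10 dB below threshold.
Output = -39 − 10 = -49 dB.

-49 dB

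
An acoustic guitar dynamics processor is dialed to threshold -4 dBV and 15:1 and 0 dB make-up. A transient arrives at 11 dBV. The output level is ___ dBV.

Overshoot: 11 − (-4) = 15 dB.
15:1 compression reduces that to 15/15 = 1 dB over.
That puts the output at -3 dBV.

-3 dBV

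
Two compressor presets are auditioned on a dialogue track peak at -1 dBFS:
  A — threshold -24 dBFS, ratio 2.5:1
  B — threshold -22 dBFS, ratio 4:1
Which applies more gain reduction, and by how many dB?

A: overshoot 23 dB → output overshoot 9.2 dB → GR 13.8 dB.
B: overshoot 21 dB → output overshoot 5.25 dB → GR 15.75 dB.
B applies 1.95 dB more gain reduction.

B, by 1.95 dB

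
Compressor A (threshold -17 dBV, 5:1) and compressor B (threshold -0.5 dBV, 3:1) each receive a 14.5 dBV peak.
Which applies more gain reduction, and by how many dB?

A, by 15.2 dB

A: GR = 31.5 − 31.5/5 = 25.2 dB.
B: GR = 15 − 15/3 = 10 dB.
A reduces 15.2 dB more.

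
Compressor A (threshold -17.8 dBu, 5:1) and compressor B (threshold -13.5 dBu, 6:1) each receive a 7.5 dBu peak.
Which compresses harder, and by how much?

A: overshoot 25.3 dB → output overshoot 5.06 dB → GR 20.24 dB.
B: overshoot 21 dB → output overshoot 3.5 dB → GR 17.5 dB.
A applies 2.74 dB more gain reduction.

A, by 2.74 dB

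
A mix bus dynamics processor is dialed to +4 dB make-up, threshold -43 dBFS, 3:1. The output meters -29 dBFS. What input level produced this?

Remove make-up: -29 − 4 = -33 dBFS.
The compressed level sits -33 − (-43) = 10 dB over threshold.
Input overshoot = R × output overshoot = 30 dB → input = -43 + 30 = -13 dBFS.

-13 dBFS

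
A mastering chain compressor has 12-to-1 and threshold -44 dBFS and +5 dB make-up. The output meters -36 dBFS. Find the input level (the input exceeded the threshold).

-8 dBFS

Stripping the +5 dB make-up gives -41 dBFS at the gain stage.
The compressed level sits -41 − (-44) = 3 dB over threshold.
Undo the ratio: input overshoot = 3 × 12 = 36 dB, giving input = -8 dBFS.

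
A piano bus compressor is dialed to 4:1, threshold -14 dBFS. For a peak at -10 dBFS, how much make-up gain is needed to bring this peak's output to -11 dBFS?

Without make-up, output = threshold + overshoot/4 = -14 + 1 = -13 dBFS.
Gap to target: 2 dB.

2 dB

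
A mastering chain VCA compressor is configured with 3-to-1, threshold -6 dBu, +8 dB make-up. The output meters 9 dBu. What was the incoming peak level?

Remove make-up: 9 − 8 = 1 dBu.
That's 7 dB above the -6 dBu threshold.
Undo the ratio: input overshoot = 7 × 3 = 21 dB, giving input = 15 dBu.

15 dBu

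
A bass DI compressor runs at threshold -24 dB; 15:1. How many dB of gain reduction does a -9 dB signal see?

The signal is 15 dB above threshold.
A 15:1 ratio leaves 1 dB of that excess.
GR = overshoot in − overshoot out = 15 − 1 = 14 dB.

14 dB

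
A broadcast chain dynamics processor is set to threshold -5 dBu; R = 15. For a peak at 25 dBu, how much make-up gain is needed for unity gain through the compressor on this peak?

28 dB

The peak compresses to -5 + 30/15 = -3 dBu.
To reach 25 dBu requires 25 − (-3) = 28 dB of make-up.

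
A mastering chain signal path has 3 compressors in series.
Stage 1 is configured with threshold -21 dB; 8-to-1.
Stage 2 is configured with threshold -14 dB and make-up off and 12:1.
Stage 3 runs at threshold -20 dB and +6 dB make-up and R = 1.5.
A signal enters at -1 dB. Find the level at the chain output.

Stage 1: overshoot 20 dB → 20/8 = 2.5 dB → -18.5 dB.
Stage 2: -18.5 dB is at or below the -14 dB threshold — no compression; output -18.5 dB.
Stage 3: 1.5 dB above -20 dB, reduced 1.5:1 to 1 dB above → -19 dB; +6 dB make-up → -13 dB.

-13 dB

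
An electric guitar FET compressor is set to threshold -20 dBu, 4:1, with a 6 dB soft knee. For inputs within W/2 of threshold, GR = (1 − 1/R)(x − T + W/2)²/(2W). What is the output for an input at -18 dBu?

-19.5625 dBu

x − T + W/2 = -18 − (-20) + 3 = 5.
GR = (1 − 1/4) × 5² / 12 = 0.75 × 25 / 12 = 1.5625 dB.
Output = -18 − 1.5625 = -19.5625 dBu.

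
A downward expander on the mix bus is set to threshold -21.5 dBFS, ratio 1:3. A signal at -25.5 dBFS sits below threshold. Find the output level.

Below threshold, a 1:3 expander applies gain = (3−1)×(T − x) of attenuation.
(3−1) × 4 = 8 dB, so output = -25.5 − 8 = -33.5 dBFS.

-33.5 dBFS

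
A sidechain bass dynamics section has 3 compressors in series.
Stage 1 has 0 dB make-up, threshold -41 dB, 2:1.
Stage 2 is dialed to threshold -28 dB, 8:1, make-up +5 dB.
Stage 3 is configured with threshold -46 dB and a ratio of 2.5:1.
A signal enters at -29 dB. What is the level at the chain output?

-39.6 dB

Stage 1: 12 dB above -41 dB, reduced 2:1 to 6 dB above → -35 dB.
Stage 2: -35 dB ≤ -28 dB, so stage 2 doesn't engage; make-up brings it to -30 dB.
Stage 3: 16 dB above -46 dB, reduced 2.5:1 to 6.4 dB above → -39.6 dB.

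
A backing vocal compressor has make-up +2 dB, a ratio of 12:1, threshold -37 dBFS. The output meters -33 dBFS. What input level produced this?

Remove make-up: -33 − 2 = -35 dBFS.
Post-compression overshoot = -35 − (-37) = 2 dB.
Undo the ratio: input overshoot = 2 × 12 = 24 dB, giving input = -13 dBFS.

-13 dBFS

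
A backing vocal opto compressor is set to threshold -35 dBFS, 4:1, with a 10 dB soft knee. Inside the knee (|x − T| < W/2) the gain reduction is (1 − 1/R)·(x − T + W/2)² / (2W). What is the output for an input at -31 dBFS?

x − T + W/2 = -31 − (-35) + 5 = 9.
GR = (1 − 1/4) × 9² / 20 = 0.75 × 81 / 20 = 3.0375 dB.
Output = -31 − 3.0375 = -34.0375 dBFS.

-34.0375 dBFS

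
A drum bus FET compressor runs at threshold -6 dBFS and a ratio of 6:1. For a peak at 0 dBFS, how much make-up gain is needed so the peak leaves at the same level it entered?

5 dB

Without make-up, output = threshold + overshoot/6 = -6 + 1 = -5 dBFS.
Gap to target: 5 dB.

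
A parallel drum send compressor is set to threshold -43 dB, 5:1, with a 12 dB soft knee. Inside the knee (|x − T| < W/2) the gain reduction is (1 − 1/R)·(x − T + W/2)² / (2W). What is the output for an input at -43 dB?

-44.2 dB

x − T + W/2 = -43 − (-43) + 6 = 6.
GR = (1 − 1/5) × 6² / 24 = 0.8 × 36 / 24 = 1.2 dB.
Output = -43 − 1.2 = -44.2 dB.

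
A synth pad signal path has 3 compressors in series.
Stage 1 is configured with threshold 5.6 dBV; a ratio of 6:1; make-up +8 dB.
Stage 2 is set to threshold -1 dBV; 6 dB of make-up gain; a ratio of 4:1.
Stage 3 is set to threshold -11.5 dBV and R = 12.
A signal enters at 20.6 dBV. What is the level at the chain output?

Stage 1: 20.6 dBV is 15 dB over 5.6 dBV; at 6:1 that becomes 2.5 dB over, giving 8.1 dBV; +8 dB make-up → 16.1 dBV.
Stage 2: 17.1 dB above -1 dBV, reduced 4:1 to 4.275 dB above → 3.275 dBV; +6 dB make-up → 9.275 dBV.
Stage 3: overshoot 20.775 dB → 20.775/12 = 1.73125 dB → -9.76875 dBV.

-9.76875 dBV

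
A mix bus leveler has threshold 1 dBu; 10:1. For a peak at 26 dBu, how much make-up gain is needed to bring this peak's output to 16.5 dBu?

The peak compresses to 1 + 25/10 = 3.5 dBu.
To reach 16.5 dBu requires 16.5 − 3.5 = 13 dB of make-up.

13 dB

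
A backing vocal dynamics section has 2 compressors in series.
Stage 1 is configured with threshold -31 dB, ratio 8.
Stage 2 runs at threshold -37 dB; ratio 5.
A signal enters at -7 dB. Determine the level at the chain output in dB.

-35.2 dB

Stage 1: 24 dB above -31 dB, reduced 8:1 to 3 dB above → -28 dB.
Stage 2: -28 dB is 9 dB over -37 dB; at 5:1 that becomes 1.8 dB over, giving -35.2 dB.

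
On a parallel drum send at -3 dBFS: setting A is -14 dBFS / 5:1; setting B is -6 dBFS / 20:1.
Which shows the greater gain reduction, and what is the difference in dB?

A: overshoot 11 dB → output overshoot 2.2 dB → GR 8.8 dB.
B: overshoot 3 dB → output overshoot 0.15 dB → GR 2.85 dB.
A reduces 5.95 dB more.

A, by 5.95 dB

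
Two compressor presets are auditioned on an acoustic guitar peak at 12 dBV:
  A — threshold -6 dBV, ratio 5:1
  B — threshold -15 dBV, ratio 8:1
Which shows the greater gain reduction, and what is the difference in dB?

B, by 9.225 dB

A: GR = 18 − 18/5 = 14.4 dB.
B: GR = 27 − 27/8 = 23.625 dB.
B reduces 9.225 dB more.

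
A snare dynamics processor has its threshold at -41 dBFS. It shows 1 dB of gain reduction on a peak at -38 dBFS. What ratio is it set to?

Input overshoot = -38 − (-41) = 3 dB.
Output overshoot = 3 − 1 = 2 dB.
Ratio = input overshoot / output overshoot = 3 / 2 = 1.5.

1.5:1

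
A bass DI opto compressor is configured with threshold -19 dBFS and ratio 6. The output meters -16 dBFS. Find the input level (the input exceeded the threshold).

-1 dBFS

Post-compression overshoot = -16 − (-19) = 3 dB.
Input overshoot = R × output overshoot = 18 dB → input = -19 + 18 = -1 dBFS.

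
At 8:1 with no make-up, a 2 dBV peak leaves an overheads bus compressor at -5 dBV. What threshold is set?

Let T be the threshold. Output overshoot = (input overshoot)/R, so -5 − T = (2 − T)/8.
8·(-5 − T) = 2 − T → 7·T = -40 − 2 = -42.
T = -42/7 = -6 dBV.

-6 dBV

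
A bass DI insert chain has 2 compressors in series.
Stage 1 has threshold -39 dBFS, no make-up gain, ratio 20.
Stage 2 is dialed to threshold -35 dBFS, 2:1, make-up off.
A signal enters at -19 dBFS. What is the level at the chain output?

Stage 1: 20 dB above -39 dBFS, reduced 20:1 to 1 dB above → -38 dBFS.
Stage 2: -38 dBFS ≤ -35 dBFS, so stage 2 doesn't engage; output -38 dBFS.

-38 dBFS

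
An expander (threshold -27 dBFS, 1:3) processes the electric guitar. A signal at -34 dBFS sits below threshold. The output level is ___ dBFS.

-48 dBFS

Below threshold, a 1:3 expander applies gain = (3−1)×(T − x) of attenuation.
(3−1) × 7 = 14 dB, so output = -34 − 14 = -48 dBFS.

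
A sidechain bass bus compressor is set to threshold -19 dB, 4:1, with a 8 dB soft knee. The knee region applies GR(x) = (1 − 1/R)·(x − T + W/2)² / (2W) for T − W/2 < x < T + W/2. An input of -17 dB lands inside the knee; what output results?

-18.6875 dB

x − T + W/2 = -17 − (-19) + 4 = 6.
GR = (1 − 1/4) × 6² / 16 = 0.75 × 36 / 16 = 1.6875 dB.
Output = -17 − 1.6875 = -18.6875 dB.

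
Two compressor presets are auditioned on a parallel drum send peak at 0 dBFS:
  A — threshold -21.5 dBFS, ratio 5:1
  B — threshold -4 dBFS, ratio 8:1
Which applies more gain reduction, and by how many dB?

A, by 13.7 dB

A: GR = 21.5 − 21.5/5 = 17.2 dB.
B: GR = 4 − 4/8 = 3.5 dB.
A reduces 13.7 dB more.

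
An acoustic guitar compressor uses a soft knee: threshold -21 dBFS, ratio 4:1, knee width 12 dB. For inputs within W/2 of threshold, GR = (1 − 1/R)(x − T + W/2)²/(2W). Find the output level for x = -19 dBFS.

-21 dBFS

x − T + W/2 = -19 − (-21) + 6 = 8.
GR = (1 − 1/4) × 8² / 24 = 0.75 × 64 / 24 = 2 dB.
Output = -19 − 2 = -21 dBFS.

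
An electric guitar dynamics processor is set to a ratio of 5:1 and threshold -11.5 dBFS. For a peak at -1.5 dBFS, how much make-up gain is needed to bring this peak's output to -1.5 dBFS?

8 dB

The peak compresses to -11.5 + 10/5 = -9.5 dBFS.
To reach -1.5 dBFS requires -1.5 − (-9.5) = 8 dB of make-up.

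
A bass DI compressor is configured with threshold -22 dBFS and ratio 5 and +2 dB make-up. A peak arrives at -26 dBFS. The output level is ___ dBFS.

-26 dBFS is 4 dB below the -22 dBFS threshold, so no gain reduction is applied.
Make-up gain adds 2 dB: -26 + 2 = -24 dBFS.

-24 dBFS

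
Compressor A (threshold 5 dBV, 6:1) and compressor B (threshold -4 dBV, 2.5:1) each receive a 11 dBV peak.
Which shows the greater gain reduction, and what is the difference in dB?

B, by 4 dB

A: GR = 6 − 6/6 = 5 dB.
B: GR = 15 − 15/2.5 = 9 dB.
B applies 4 dB more gain reduction.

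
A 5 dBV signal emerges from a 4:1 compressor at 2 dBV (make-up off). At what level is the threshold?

Let T be the threshold. Output overshoot = (input overshoot)/R, so 2 − T = (5 − T)/4.
4·(2 − T) = 5 − T → 3·T = 8 − 5 = 3.
T = 3/3 = 1 dBV.

1 dBV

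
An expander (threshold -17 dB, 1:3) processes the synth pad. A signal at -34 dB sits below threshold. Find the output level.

-68 dB

Undershoot = (-17) − (-34) = 17 dB.
At 1:3, that expands to 51 dB under threshold.
Output = -17 − 51 = -68 dB.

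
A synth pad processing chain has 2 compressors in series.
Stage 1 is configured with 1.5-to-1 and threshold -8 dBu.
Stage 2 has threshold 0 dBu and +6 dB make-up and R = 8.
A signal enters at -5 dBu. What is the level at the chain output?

Stage 1: -5 dBu is 3 dB over -8 dBu; at 1.5:1 that becomes 2 dB over, giving -6 dBu.
Stage 2: -6 dBu ≤ 0 dBu, so stage 2 doesn't engage; make-up brings it to 0 dBu.

0 dBu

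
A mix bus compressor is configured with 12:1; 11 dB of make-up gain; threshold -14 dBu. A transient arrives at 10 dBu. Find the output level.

-1 dBu

The input is 24 dB above the -14 dBu threshold.
The 24 dB excess becomes 2 dB after 12:1 reduction.
So the level is -14 + 2 = -12 dBu; make-up adds 11 dB, giving -1 dBu.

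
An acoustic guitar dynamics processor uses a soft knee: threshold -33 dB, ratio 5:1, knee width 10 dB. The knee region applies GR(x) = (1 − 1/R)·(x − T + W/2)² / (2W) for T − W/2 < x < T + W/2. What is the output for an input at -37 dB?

x − T + W/2 = -37 − (-33) + 5 = 1.
GR = (1 − 1/5) × 1² / 20 = 0.8 × 1 / 20 = 0.04 dB.
Output = -37 − 0.04 = -37.04 dB.

-37.04 dB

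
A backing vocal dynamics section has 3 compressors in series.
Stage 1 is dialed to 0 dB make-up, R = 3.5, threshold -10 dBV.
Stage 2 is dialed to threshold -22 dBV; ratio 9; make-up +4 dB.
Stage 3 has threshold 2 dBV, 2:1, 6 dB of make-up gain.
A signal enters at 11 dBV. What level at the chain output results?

Stage 1: 21 dB above -10 dBV, reduced 3.5:1 to 6 dB above → -4 dBV.
Stage 2: 18 dB above -22 dBV, reduced 9:1 to 2 dB above → -20 dBV; +4 dB make-up → -16 dBV.
Stage 3: -16 dBV ≤ 2 dBV, so stage 3 doesn't engage; make-up brings it to -10 dBV.

-10 dBV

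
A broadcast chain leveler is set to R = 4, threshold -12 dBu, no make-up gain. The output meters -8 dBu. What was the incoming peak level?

Post-compression overshoot = -8 − (-12) = 4 dB.
Undo the ratio: input overshoot = 4 × 4 = 16 dB, giving input = 4 dBu.

4 dBu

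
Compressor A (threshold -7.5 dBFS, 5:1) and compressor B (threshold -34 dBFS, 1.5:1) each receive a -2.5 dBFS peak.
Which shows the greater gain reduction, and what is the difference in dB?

B, by 6.5 dB

A: GR = 5 − 5/5 = 4 dB.
B: GR = 31.5 − 31.5/1.5 = 10.5 dB.
B reduces 6.5 dB more.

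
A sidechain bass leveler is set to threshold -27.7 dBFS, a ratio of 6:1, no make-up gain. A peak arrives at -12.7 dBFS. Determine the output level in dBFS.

-25.2 dBFS

The input is 15 dB above the -27.7 dBFS threshold.
6:1 compression reduces that to 15/6 = 2.5 dB over.
That puts the output at -25.2 dBFS.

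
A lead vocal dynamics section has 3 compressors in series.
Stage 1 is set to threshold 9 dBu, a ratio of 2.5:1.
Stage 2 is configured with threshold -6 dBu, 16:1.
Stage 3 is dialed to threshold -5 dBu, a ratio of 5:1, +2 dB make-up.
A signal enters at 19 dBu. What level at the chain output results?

Stage 1: overshoot 10 dB → 10/2.5 = 4 dB → 13 dBu.
Stage 2: overshoot 19 dB → 19/16 = 1.1875 dB → -4.8125 dBu.
Stage 3: -4.8125 dBu is 0.1875 dB over -5 dBu; at 5:1 that becomes 0.0375 dB over, giving -4.9625 dBu; +2 dB make-up → -2.9625 dBu.

-2.9625 dBu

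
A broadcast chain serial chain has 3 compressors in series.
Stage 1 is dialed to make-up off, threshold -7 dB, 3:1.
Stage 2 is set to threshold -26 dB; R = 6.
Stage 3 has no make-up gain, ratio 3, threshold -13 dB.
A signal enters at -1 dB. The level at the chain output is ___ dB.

Stage 1: -1 dB is 6 dB over -7 dB; at 3:1 that becomes 2 dB over, giving -5 dB.
Stage 2: -5 dB is 21 dB over -26 dB; at 6:1 that becomes 3.5 dB over, giving -22.5 dB.
Stage 3: below threshold (-22.5 ≤ -13); passes unchanged; output -22.5 dB.

-22.5 dB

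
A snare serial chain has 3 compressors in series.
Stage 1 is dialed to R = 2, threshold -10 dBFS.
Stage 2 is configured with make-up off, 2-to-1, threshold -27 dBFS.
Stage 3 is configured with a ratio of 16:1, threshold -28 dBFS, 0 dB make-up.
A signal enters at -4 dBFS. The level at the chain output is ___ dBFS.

-27.3125 dBFS

Stage 1: -4 dBFS is 6 dB over -10 dBFS; at 2:1 that becomes 3 dB over, giving -7 dBFS.
Stage 2: 20 dB above -27 dBFS, reduced 2:1 to 10 dB above → -17 dBFS.
Stage 3: 11 dB above -28 dBFS, reduced 16:1 to 0.6875 dB above → -27.3125 dBFS.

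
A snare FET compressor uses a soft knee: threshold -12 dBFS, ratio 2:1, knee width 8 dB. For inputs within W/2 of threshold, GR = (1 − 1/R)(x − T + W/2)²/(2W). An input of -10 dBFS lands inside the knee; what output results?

x − T + W/2 = -10 − (-12) + 4 = 6.
GR = (1 − 1/2) × 6² / 16 = 0.5 × 36 / 16 = 1.125 dB.
Output = -10 − 1.125 = -11.125 dBFS.

-11.125 dBFS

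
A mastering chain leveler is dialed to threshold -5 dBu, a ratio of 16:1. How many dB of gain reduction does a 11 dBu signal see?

Overshoot = 11 − (-5) = 16 dB.
A 16:1 ratio leaves 1 dB of that excess.
GR = overshoot in − overshoot out = 16 − 1 = 15 dB.

15 dB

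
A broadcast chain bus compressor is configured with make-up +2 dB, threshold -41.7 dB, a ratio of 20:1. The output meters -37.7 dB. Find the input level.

Before make-up, the level was -37.7 − 2 = -39.7 dB.
The compressed level sits -39.7 − (-41.7) = 2 dB over threshold.
Undo the ratio: input overshoot = 2 × 20 = 40 dB, giving input = -1.7 dB.

-1.7 dB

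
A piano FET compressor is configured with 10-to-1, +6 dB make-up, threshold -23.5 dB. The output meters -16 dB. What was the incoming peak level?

Remove make-up: -16 − 6 = -22 dB.
That's 1.5 dB above the -23.5 dB threshold.
Undo the ratio: input overshoot = 1.5 × 10 = 15 dB, giving input = -8.5 dB.

-8.5 dB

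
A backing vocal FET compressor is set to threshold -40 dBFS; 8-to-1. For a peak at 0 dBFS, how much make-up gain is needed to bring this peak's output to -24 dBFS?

Without make-up, output = threshold + overshoot/8 = -40 + 5 = -35 dBFS.
Gap to target: 11 dB.

11 dB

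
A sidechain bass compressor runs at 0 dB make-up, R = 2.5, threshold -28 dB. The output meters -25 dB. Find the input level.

The compressed level sits -25 − (-28) = 3 dB over threshold.
Undo the ratio: input overshoot = 3 × 2.5 = 7.5 dB, giving input = -20.5 dB.

-20.5 dB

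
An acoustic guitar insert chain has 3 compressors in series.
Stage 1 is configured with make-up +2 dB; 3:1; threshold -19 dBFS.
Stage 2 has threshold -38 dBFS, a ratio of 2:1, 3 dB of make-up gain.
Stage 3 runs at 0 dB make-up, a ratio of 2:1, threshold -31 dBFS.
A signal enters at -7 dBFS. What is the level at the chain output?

Stage 1: -7 dBFS is 12 dB over -19 dBFS; at 3:1 that becomes 4 dB over, giving -15 dBFS; +2 dB make-up → -13 dBFS.
Stage 2: overshoot 25 dB → 25/2 = 12.5 dB → -25.5 dBFS; +3 dB make-up → -22.5 dBFS.
Stage 3: -22.5 dBFS is 8.5 dB over -31 dBFS; at 2:1 that becomes 4.25 dB over, giving -26.75 dBFS.

-26.75 dBFS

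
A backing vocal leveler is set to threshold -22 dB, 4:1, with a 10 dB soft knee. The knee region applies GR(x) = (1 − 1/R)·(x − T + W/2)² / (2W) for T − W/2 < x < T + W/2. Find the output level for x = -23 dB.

x − T + W/2 = -23 − (-22) + 5 = 4.
GR = (1 − 1/4) × 4² / 20 = 0.75 × 16 / 20 = 0.6 dB.
Output = -23 − 0.6 = -23.6 dB.

-23.6 dB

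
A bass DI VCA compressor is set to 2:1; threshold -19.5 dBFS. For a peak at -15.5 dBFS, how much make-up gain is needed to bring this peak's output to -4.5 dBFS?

13 dB

Without make-up, output = threshold + overshoot/2 = -19.5 + 2 = -17.5 dBFS.
Gap to target: 13 dB.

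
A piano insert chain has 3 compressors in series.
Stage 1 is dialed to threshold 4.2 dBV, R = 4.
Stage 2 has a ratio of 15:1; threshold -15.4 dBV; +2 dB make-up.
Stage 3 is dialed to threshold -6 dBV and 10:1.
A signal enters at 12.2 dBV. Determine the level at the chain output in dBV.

-11.96 dBV

Stage 1: 12.2 dBV is 8 dB over 4.2 dBV; at 4:1 that becomes 2 dB over, giving 6.2 dBV.
Stage 2: overshoot 21.6 dB → 21.6/15 = 1.44 dB → -13.96 dBV; +2 dB make-up → -11.96 dBV.
Stage 3: -11.96 dBV ≤ -6 dBV, so stage 3 doesn't engage; output -11.96 dBV.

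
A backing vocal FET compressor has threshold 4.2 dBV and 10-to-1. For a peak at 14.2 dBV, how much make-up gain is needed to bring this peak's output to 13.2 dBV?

The peak compresses to 4.2 + 10/10 = 5.2 dBV.
To reach 13.2 dBV requires 13.2 − 5.2 = 8 dB of make-up.

8 dB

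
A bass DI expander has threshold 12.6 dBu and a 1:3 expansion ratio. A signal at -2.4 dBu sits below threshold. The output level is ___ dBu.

Below threshold, a 1:3 expander applies gain = (3−1)×(T − x) of attenuation.
(3−1) × 15 = 30 dB, so output = -2.4 − 30 = -32.4 dBu.

-32.4 dBu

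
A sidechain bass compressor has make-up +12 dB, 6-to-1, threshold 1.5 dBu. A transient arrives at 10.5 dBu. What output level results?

Overshoot: 10.5 − 1.5 = 9 dB.
At 6:1 the overshoot is divided by 6, leaving 1.5 dB above threshold.
Output = 1.5 + 1.5 = 3 dBu; make-up adds 12 dB, giving 15 dBu.

15 dBu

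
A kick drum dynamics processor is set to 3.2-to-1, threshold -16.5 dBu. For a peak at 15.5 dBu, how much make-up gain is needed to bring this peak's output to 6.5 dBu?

13 dB

Without make-up, output = threshold + overshoot/3.2 = -16.5 + 10 = -6.5 dBu.
Gap to target: 13 dB.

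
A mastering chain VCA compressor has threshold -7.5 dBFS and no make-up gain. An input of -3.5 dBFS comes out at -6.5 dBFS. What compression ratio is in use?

Input overshoot = -3.5 − (-7.5) = 4 dB; output overshoot = -6.5 − (-7.5) = 1 dB.
Ratio = 4 / 1 = 4.

4:1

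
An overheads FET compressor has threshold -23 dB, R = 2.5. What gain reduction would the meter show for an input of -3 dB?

The signal is 20 dB above threshold.
A 2.5:1 ratio leaves 8 dB of that excess.
So the signal is attenuated by 20 − 8 = 12 dB.

12 dB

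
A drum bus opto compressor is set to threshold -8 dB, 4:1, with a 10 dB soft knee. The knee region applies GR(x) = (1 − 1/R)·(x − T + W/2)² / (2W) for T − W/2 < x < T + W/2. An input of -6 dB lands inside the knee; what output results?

x − T + W/2 = -6 − (-8) + 5 = 7.
GR = (1 − 1/4) × 7² / 20 = 0.75 × 49 / 20 = 1.8375 dB.
Output = -6 − 1.8375 = -7.8375 dB.

-7.8375 dB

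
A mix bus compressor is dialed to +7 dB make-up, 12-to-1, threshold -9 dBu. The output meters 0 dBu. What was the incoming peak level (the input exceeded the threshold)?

15 dBu

Remove make-up: 0 − 7 = -7 dBu.
That's 2 dB above the -9 dBu threshold.
Undo the ratio: input overshoot = 2 × 12 = 24 dB, giving input = 15 dBu.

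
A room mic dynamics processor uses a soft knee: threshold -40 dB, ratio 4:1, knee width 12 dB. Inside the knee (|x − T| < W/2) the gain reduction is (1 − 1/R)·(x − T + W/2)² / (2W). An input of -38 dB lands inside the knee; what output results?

x − T + W/2 = -38 − (-40) + 6 = 8.
GR = (1 − 1/4) × 8² / 24 = 0.75 × 64 / 24 = 2 dB.
Output = -38 − 2 = -40 dB.

-40 dB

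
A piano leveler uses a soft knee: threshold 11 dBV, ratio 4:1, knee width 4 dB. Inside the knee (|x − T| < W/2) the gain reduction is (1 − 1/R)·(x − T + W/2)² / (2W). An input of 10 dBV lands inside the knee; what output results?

9.90625 dBV

x − T + W/2 = 10 − 11 + 2 = 1.
GR = (1 − 1/4) × 1² / 8 = 0.75 × 1 / 8 = 0.09375 dB.
Output = 10 − 0.09375 = 9.90625 dBV.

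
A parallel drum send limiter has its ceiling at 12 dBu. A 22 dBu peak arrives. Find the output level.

12 dBu

The limiter clamps the peak to its 12 dBu ceiling.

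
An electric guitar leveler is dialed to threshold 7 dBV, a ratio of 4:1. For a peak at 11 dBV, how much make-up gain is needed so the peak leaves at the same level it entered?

3 dB

Without make-up, output = threshold + overshoot/4 = 7 + 1 = 8 dBV.
Gap to target: 3 dB.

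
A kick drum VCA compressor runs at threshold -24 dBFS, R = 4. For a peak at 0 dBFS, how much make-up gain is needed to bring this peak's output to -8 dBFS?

The peak compresses to -24 + 24/4 = -18 dBFS.
To reach -8 dBFS requires -8 − (-18) = 10 dB of make-up.

10 dB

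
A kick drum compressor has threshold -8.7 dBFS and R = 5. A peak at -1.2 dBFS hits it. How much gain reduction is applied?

6 dB

The signal is 7.5 dB above threshold.
At 5:1, output sits 7.5/5 = 1.5 dB above threshold.
So the signal is attenuated by 7.5 − 1.5 = 6 dB.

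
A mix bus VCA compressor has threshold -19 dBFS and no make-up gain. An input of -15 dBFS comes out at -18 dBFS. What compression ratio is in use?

4:1

Input overshoot = -15 − (-19) = 4 dB; output overshoot = -18 − (-19) = 1 dB.
Ratio = 4 / 1 = 4.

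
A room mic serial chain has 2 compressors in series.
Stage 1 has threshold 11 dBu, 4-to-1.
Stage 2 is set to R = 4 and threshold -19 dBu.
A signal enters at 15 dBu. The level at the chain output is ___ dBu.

Stage 1: 4 dB above 11 dBu, reduced 4:1 to 1 dB above → 12 dBu.
Stage 2: overshoot 31 dB → 31/4 = 7.75 dB → -11.25 dBu.

-11.25 dBu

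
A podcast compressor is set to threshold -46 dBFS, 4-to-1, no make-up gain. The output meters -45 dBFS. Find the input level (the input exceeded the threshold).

The compressed level sits -45 − (-46) = 1 dB over threshold.
Input overshoot = R × output overshoot = 4 dB → input = -46 + 4 = -42 dBFS.

-42 dBFS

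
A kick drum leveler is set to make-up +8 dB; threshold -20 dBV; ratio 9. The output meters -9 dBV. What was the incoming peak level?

Before make-up, the level was -9 − 8 = -17 dBV.
That's 3 dB above the -20 dBV threshold.
Before 9:1 compression the overshoot was 3 × 9 = 27 dB, so input = -20 + 27 = 7 dBV.

7 dBV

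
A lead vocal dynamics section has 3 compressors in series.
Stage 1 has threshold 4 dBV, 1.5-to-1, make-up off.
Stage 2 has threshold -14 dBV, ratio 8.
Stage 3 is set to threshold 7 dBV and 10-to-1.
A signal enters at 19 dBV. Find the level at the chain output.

-10.5 dBV

Stage 1: overshoot 15 dB → 15/1.5 = 10 dB → 14 dBV.
Stage 2: 14 dBV is 28 dB over -14 dBV; at 8:1 that becomes 3.5 dB over, giving -10.5 dBV.
Stage 3: -10.5 dBV ≤ 7 dBV, so stage 3 doesn't engage; output -10.5 dBV.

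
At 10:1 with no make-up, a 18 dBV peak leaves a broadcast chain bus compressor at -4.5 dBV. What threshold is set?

Input is 25 dB above T (since output overshoot × R = input overshoot: (-4.5 − T)·10 = 18 − T gives T = -7 dBV).
Check: -7 + (18 − (-7))/10 = -7 + 2.5 = -4.5 dBV. ✓

-7 dBV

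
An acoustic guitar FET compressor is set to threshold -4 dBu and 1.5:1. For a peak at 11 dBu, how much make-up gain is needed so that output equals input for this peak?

5 dB

Overshoot 15 dB → 15/1.5 = 10 dB after compression, so the compressed level is -4 + 10 = 6 dBu.
Make-up = target − compressed = 11 − 6 = 5 dB.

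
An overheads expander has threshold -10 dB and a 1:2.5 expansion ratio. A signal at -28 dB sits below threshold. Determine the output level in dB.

Below threshold, a 1:2.5 expander applies gain = (2.5−1)×(T − x) of attenuation.
(2.5−1) × 18 = 27 dB, so output = -28 − 27 = -55 dB.

-55 dB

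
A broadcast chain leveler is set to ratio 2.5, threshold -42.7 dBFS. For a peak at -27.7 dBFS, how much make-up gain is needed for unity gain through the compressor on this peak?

9 dB

Without make-up, output = threshold + overshoot/2.5 = -42.7 + 6 = -36.7 dBFS.
Gap to target: 9 dB.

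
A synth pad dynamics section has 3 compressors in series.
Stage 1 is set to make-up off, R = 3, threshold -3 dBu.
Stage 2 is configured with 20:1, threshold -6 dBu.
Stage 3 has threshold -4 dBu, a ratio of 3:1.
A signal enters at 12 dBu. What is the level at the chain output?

Stage 1: 15 dB above -3 dBu, reduced 3:1 to 5 dB above → 2 dBu.
Stage 2: overshoot 8 dB → 8/20 = 0.4 dB → -5.6 dBu.
Stage 3: -5.6 dBu is at or below the -4 dBu threshold — no compression; output -5.6 dBu.

-5.6 dBu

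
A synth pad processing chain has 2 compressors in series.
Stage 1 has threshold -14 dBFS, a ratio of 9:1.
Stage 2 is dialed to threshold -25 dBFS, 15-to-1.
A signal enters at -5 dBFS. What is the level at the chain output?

-24.2 dBFS

Stage 1: overshoot 9 dB → 9/9 = 1 dB → -13 dBFS.
Stage 2: -13 dBFS is 12 dB over -25 dBFS; at 15:1 that becomes 0.8 dB over, giving -24.2 dBFS.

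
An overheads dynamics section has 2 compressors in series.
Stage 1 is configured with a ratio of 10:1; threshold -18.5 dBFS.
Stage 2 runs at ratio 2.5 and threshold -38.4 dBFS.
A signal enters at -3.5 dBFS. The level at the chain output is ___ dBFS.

-29.84 dBFS

Stage 1: -3.5 dBFS is 15 dB over -18.5 dBFS; at 10:1 that becomes 1.5 dB over, giving -17 dBFS.
Stage 2: -17 dBFS is 21.4 dB over -38.4 dBFS; at 2.5:1 that becomes 8.56 dB over, giving -29.84 dBFS.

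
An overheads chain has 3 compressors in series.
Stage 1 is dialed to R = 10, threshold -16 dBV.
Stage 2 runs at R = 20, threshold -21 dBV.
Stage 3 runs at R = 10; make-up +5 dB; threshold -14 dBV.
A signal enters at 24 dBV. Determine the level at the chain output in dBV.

-15.55 dBV

Stage 1: 40 dB above -16 dBV, reduced 10:1 to 4 dB above → -12 dBV.
Stage 2: -12 dBV is 9 dB over -21 dBV; at 20:1 that becomes 0.45 dB over, giving -20.55 dBV.
Stage 3: -20.55 dBV ≤ -14 dBV, so stage 3 doesn't engage; make-up brings it to -15.55 dBV.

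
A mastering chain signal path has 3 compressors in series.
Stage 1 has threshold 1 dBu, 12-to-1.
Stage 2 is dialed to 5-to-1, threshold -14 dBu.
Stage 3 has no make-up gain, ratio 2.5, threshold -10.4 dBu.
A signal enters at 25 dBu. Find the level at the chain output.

-10.6 dBu

Stage 1: overshoot 24 dB → 24/12 = 2 dB → 3 dBu.
Stage 2: 17 dB above -14 dBu, reduced 5:1 to 3.4 dB above → -10.6 dBu.
Stage 3: -10.6 dBu ≤ -10.4 dBu, so stage 3 doesn't engage; output -10.6 dBu.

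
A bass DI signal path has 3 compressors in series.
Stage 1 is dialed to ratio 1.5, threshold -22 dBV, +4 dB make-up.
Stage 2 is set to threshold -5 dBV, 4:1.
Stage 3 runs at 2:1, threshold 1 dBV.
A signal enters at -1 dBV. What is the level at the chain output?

Stage 1: -1 dBV is 21 dB over -22 dBV; at 1.5:1 that becomes 14 dB over, giving -8 dBV; +4 dB make-up → -4 dBV.
Stage 2: -4 dBV is 1 dB over -5 dBV; at 4:1 that becomes 0.25 dB over, giving -4.75 dBV.
Stage 3: below threshold (-4.75 ≤ 1); passes unchanged; output -4.75 dBV.

-4.75 dBV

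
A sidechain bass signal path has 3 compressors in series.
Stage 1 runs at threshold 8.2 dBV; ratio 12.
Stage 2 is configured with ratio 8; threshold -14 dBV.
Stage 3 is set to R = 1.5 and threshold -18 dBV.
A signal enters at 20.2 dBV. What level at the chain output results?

-13.4 dBV

Stage 1: 20.2 dBV is 12 dB over 8.2 dBV; at 12:1 that becomes 1 dB over, giving 9.2 dBV.
Stage 2: overshoot 23.2 dB → 23.2/8 = 2.9 dB → -11.1 dBV.
Stage 3: -11.1 dBV is 6.9 dB over -18 dBV; at 1.5:1 that becomes 4.6 dB over, giving -13.4 dBV.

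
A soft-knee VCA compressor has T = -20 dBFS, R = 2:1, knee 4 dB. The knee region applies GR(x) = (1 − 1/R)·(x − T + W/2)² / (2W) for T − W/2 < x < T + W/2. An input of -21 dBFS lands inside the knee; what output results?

-21.0625 dBFS

x − T + W/2 = -21 − (-20) + 2 = 1.
GR = (1 − 1/2) × 1² / 8 = 0.5 × 1 / 8 = 0.0625 dB.
Output = -21 − 0.0625 = -21.0625 dBFS.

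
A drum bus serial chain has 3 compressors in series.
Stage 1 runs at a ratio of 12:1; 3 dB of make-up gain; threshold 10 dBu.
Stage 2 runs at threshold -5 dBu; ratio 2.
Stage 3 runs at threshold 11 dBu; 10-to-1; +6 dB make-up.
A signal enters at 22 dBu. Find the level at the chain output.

Stage 1: overshoot 12 dB → 12/12 = 1 dB → 11 dBu; +3 dB make-up → 14 dBu.
Stage 2: 14 dBu is 19 dB over -5 dBu; at 2:1 that becomes 9.5 dB over, giving 4.5 dBu.
Stage 3: 4.5 dBu ≤ 11 dBu, so stage 3 doesn't engage; make-up brings it to 10.5 dBu.

10.5 dBu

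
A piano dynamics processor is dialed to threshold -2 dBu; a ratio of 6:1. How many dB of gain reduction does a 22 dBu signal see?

Overshoot = 22 − (-2) = 24 dB.
At 6:1, output sits 24/6 = 4 dB above threshold.
GR = overshoot in − overshoot out = 24 − 4 = 20 dB.

20 dB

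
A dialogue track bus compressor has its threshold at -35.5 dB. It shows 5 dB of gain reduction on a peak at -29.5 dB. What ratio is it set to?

Input overshoot = -29.5 − (-35.5) = 6 dB.
Output overshoot = 6 − 5 = 1 dB.
Ratio = input overshoot / output overshoot = 6 / 1 = 6.

6:1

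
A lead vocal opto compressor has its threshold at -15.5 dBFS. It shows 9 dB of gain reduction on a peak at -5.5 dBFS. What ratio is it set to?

10:1

Input overshoot = -5.5 − (-15.5) = 10 dB.
Output overshoot = 10 − 9 = 1 dB.
Ratio = input overshoot / output overshoot = 10 / 1 = 10.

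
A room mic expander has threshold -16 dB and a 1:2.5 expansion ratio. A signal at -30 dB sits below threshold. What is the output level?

Below threshold, a 1:2.5 expander applies gain = (2.5−1)×(T − x) of attenuation.
(2.5−1) × 14 = 21 dB, so output = -30 − 21 = -51 dB.

-51 dB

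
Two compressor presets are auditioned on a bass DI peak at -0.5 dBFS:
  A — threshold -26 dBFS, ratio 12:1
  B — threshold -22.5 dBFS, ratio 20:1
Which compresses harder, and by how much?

A, by 2.475 dB

A: overshoot 25.5 dB → output overshoot 2.125 dB → GR 23.375 dB.
B: overshoot 22 dB → output overshoot 1.1 dB → GR 20.9 dB.
A applies 2.475 dB more gain reduction.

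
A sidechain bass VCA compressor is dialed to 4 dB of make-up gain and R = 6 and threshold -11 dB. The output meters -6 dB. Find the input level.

Remove make-up: -6 − 4 = -10 dB.
That's 1 dB above the -11 dB threshold.
Before 6:1 compression the overshoot was 1 × 6 = 6 dB, so input = -11 + 6 = -5 dB.

-5 dB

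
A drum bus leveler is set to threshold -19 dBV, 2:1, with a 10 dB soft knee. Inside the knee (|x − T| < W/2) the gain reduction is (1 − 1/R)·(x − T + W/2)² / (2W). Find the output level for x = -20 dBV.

x − T + W/2 = -20 − (-19) + 5 = 4.
GR = (1 − 1/2) × 4² / 20 = 0.5 × 16 / 20 = 0.4 dB.
Output = -20 − 0.4 = -20.4 dBV.

-20.4 dBV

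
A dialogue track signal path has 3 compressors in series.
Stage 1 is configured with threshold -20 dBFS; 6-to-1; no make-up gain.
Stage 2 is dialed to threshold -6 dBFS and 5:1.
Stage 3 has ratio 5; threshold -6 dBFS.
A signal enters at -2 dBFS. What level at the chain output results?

-17 dBFS

Stage 1: 18 dB above -20 dBFS, reduced 6:1 to 3 dB above → -17 dBFS.
Stage 2: -17 dBFS ≤ -6 dBFS, so stage 2 doesn't engage; output -17 dBFS.
Stage 3: -17 dBFS ≤ -6 dBFS, so stage 3 doesn't engage; output -17 dBFS.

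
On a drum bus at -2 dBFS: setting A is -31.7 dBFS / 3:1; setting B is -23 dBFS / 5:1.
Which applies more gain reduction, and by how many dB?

A: 29.7 dB over, compressed to 9.9 dB over, so 19.8 dB of GR.
B: 21 dB over, compressed to 4.2 dB over, so 16.8 dB of GR.
Difference: 3 dB in favour of A.

A, by 3 dB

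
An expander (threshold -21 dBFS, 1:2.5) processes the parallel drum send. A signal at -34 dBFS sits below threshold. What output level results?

-53.5 dBFS

The input is 13 dB below the -21 dBFS threshold.
A 1:2.5 expander multiplies undershoot by 2.5: 13 × 2.5 = 32.5 dB below threshold.
Output = -21 − 32.5 = -53.5 dBFS.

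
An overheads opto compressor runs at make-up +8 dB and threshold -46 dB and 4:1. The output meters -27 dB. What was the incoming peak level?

-2 dB

Before make-up, the level was -27 − 8 = -35 dB.
Post-compression overshoot = -35 − (-46) = 11 dB.
Before 4:1 compression the overshoot was 11 × 4 = 44 dB, so input = -46 + 44 = -2 dB.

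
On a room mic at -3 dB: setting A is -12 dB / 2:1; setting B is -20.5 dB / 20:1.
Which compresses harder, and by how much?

A: GR = 9 − 9/2 = 4.5 dB.
B: GR = 17.5 − 17.5/20 = 16.625 dB.
B reduces 12.125 dB more.

B, by 12.125 dB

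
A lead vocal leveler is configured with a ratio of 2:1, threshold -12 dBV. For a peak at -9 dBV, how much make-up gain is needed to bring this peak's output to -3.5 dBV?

Overshoot 3 dB → 3/2 = 1.5 dB after compression, so the compressed level is -12 + 1.5 = -10.5 dBV.
Make-up = target − compressed = -3.5 − (-10.5) = 7 dB.

7 dB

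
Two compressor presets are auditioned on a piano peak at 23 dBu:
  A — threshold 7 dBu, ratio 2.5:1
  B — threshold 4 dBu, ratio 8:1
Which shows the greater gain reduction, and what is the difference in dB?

B, by 7.025 dB

A: 16 dB over, compressed to 6.4 dB over, so 9.6 dB of GR.
B: 19 dB over, compressed to 2.375 dB over, so 16.625 dB of GR.
Difference: 7.025 dB in favour of B.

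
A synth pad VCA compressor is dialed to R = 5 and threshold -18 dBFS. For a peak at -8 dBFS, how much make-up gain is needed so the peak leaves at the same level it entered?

8 dB

Without make-up, output = threshold + overshoot/5 = -18 + 2 = -16 dBFS.
Gap to target: 8 dB.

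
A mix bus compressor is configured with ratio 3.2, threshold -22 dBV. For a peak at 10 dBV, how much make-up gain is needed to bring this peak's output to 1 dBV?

The peak compresses to -22 + 32/3.2 = -12 dBV.
To reach 1 dBV requires 1 − (-12) = 13 dB of make-up.

13 dB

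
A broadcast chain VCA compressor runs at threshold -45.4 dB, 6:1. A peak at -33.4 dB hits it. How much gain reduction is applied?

10 dB

-33.4 dB exceeds the threshold by 12 dB.
At 6:1, output sits 12/6 = 2 dB above threshold.
GR = overshoot in − overshoot out = 12 − 2 = 10 dB.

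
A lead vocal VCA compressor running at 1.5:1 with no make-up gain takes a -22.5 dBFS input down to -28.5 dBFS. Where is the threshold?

Gain reduction = -22.5 − (-28.5) = 6 dB; output overshoot = GR / (R − 1) = 6 / 0.5 = 12 dB.
Threshold = output − output overshoot = -28.5 − 12 = -40.5 dBFS.

-40.5 dBFS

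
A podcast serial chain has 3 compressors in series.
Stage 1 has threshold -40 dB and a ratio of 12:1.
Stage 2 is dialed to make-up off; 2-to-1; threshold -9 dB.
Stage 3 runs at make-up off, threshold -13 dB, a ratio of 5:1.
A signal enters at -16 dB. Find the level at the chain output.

Stage 1: overshoot 24 dB → 24/12 = 2 dB → -38 dB.
Stage 2: below threshold (-38 ≤ -9); passes unchanged; output -38 dB.
Stage 3: below threshold (-38 ≤ -13); passes unchanged; output -38 dB.

-38 dB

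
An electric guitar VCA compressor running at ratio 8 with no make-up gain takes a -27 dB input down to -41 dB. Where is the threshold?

-43 dB

Let T be the threshold. Output overshoot = (input overshoot)/R, so -41 − T = (-27 − T)/8.
8·(-41 − T) = -27 − T → 7·T = -328 − (-27) = -301.
T = -301/7 = -43 dB.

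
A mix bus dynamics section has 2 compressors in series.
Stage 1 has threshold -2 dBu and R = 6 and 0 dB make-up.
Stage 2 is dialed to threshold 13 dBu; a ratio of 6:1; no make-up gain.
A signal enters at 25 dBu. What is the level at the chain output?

Stage 1: overshoot 27 dB → 27/6 = 4.5 dB → 2.5 dBu.
Stage 2: 2.5 dBu ≤ 13 dBu, so stage 2 doesn't engage; output 2.5 dBu.

2.5 dBu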